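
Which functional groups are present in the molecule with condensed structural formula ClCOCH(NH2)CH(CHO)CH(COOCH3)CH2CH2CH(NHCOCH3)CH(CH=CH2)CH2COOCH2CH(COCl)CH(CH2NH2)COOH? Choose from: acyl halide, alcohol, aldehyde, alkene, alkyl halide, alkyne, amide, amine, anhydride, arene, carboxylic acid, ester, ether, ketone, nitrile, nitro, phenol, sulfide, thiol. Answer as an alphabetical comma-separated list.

acyl halide, aldehyde, alkene, amide, amine, carboxylic acid, ester

–C(=O)Cl: carbonyl C bonded to C and to a halogen → acyl halide (not alkyl halide).
–NH2 on an sp³ carbon with no adjacent C=O → amine.
pendant –CHO: carbonyl C bonded to C and H → aldehyde.
pendant –COOCH3: carbonyl C bonded to C and –OCH3 → ester.
pendant –NHC(=O)CH3: N bonded to a carbonyl → amide (not amine).
pendant –CH=CH2: C=C double bond → alkene.
–C(=O)–O–C with C on the carbonyl side → ester.
pendant –C(=O)X: carbonyl C bonded to C and halogen → acyl halide.
pendant –CH2NH2: N on sp³ C, no adjacent C=O → amine.
–COOH: carbonyl C bonded to –OH and C → carboxylic acid (the –OH is not a separate alcohol).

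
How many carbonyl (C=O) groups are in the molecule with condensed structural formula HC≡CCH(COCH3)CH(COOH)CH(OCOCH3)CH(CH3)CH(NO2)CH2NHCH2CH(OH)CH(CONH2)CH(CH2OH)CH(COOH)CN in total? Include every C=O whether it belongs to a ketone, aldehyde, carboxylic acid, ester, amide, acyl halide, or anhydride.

5

CH(COCH3): ketone, 1 C=O (running total 1).
CH(COOH): carboxylic acid, 1 C=O (running total 2).
CH(OCOCH3): ester, 1 C=O (running total 3).
CH(CONH2): amide, 1 C=O (running total 4).
CH(COOH): carboxylic acid, 1 C=O (running total 5).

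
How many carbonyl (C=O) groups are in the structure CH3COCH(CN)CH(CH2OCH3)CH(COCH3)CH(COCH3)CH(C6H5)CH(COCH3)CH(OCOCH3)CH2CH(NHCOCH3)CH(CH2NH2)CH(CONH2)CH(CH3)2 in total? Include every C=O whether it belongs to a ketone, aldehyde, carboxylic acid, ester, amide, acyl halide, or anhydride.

CO: ketone, 1 C=O (running total 1).
CH(COCH3): ketone, 1 C=O (running total 2).
CH(COCH3): ketone, 1 C=O (running total 3).
CH(COCH3): ketone, 1 C=O (running total 4).
CH(OCOCH3): ester, 1 C=O (running total 5).
CH(NHCOCH3): amide, 1 C=O (running total 6).
CH(CONH2): amide, 1 C=O (running total 7).

7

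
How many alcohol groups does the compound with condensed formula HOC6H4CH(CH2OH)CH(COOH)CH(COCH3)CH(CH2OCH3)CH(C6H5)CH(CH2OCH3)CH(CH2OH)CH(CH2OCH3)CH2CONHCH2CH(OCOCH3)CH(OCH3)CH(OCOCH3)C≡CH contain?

Taking each segment in turn:
  HOC6H4: –OH attached directly to an aromatic ring → phenol (not alcohol); the ring itself is an arene.
  CH(CH2OH): pendant –CH2OH on an sp³ backbone C → alcohol.
  CH(COOH): pendant –COOH: carbonyl C bonded to C and –OH → carboxylic acid.
  CH(COCH3): pendant –COCH3: carbonyl C bonded to two carbons → ketone.
  CH(CH2OCH3): pendant –CH2OCH3: C–O–C linkage → ether.
  CH(C6H5): pendant –C6H5: benzene ring → arene.
  CH(CH2OCH3): pendant –CH2OCH3: C–O–C linkage → ether.
  CH(CH2OH): pendant –CH2OH on an sp³ backbone C → alcohol.
  CH(CH2OCH3): pendant –CH2OCH3: C–O–C linkage → ether.
  CH2CONHCH2: –C(=O)–N– linkage → amide (the N is not an amine).
  CH(OCOCH3): pendant –OC(=O)CH3: an acyloxy group → ester.
  CH(OCH3): pendant –OCH3: C–O–C with sp³ C, no adjacent C=O → ether.
  CH(OCOCH3): pendant –OC(=O)CH3: an acyloxy group → ester.
  C≡CH: C≡C triple bond → alkyne.
Alcohol appears at: CH(CH2OH), CH(CH2OH) → 2.

2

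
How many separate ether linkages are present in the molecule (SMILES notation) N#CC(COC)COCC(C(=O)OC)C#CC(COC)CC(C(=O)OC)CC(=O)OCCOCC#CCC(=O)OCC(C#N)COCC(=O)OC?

5

Reading the structure from left to right:
  N≡C: N≡C–: carbon triple-bonded to nitrogen → nitrile.
  CH(CH2OCH3): pendant –CH2OCH3: C–O–C linkage → ether.
  CH2OCH2: C–O–C with sp³ carbons on both sides and no adjacent C=O → ether.
  CH(COOCH3): pendant –COOCH3: carbonyl C bonded to C and –OCH3 → ester.
  C≡C: C≡C triple bond → alkyne.
  CH(CH2OCH3): pendant –CH2OCH3: C–O–C linkage → ether.
  CH(COOCH3): pendant –COOCH3: carbonyl C bonded to C and –OCH3 → ester.
  CH2COOCH2: –C(=O)–O–C with C on the carbonyl side → ester.
  CH2OCH2: C–O–C with sp³ carbons on both sides and no adjacent C=O → ether.
  C≡C: C≡C triple bond → alkyne.
  CH2COOCH2: –C(=O)–O–C with C on the carbonyl side → ester.
  CH(CN): pendant –C≡N: nitrile.
  CH2OCH2: C–O–C with sp³ carbons on both sides and no adjacent C=O → ether.
  COOCH3: –C(=O)OCH3: carbonyl C bonded to C and to –OCH3 → ester (not ketone + ether).
Ether appears at: CH(CH2OCH3), CH2OCH2, CH(CH2OCH3), CH2OCH2, CH2OCH2 → 5.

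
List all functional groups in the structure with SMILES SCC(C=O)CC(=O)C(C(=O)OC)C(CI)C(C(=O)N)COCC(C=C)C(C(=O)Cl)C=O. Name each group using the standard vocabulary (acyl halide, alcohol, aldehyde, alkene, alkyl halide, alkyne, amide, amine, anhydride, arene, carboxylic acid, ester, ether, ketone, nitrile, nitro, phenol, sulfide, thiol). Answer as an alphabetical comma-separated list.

Reading the structure from left to right:
  HSCH2: –SH on an sp³ carbon → thiol.
  CH(CHO): pendant –CHO: carbonyl C bonded to C and H → aldehyde.
  CO: –C(=O)– with carbon on both sides → ketone.
  CH(COOCH3): pendant –COOCH3: carbonyl C bonded to C and –OCH3 → ester.
  CH(CH2I): pendant –CH2X: halogen on sp³ carbon → alkyl halide.
  CH(CONH2): pendant –CONH2: carbonyl C bonded to C and N → amide.
  CH2OCH2: C–O–C with sp³ carbons on both sides and no adjacent C=O → ether.
  CH(CH=CH2): pendant –CH=CH2: C=C double bond → alkene.
  CH(COCl): pendant –C(=O)X: carbonyl C bonded to C and halogen → acyl halide.
  CHO: terminal –CHO: carbonyl C bonded to H and C → aldehyde.

acyl halide, aldehyde, alkene, alkyl halide, amide, ester, ether, ketone, thiol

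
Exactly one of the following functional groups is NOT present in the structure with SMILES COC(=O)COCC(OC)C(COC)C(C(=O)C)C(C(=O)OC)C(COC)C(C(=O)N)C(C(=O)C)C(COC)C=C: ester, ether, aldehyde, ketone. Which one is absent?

ketone: present (CH(COCH3) — pendant –COCH3: carbonyl C bonded to two carbons → ketone).
ester: present (CH3OOC — CH3O–C(=O)–: carbonyl C bonded to C and to –OCH3 → ester (not ketone + ether)).
ether: present (CH2OCH2 — C–O–C with sp³ carbons on both sides and no adjacent C=O → ether).
aldehyde: absent. In CH(COCH3), the carbonyl carbon is bonded to two carbons, so it is a ketone, not an aldehyde.

aldehyde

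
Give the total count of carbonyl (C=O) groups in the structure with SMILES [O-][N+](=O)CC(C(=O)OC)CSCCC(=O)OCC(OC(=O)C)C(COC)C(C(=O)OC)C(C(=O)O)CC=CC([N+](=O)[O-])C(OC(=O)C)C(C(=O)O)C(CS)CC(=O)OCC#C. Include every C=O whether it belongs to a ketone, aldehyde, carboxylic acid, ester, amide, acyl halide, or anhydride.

8

CH(COOCH3): ester, 1 C=O (running total 1).
CH2COOCH2: ester, 1 C=O (running total 2).
CH(OCOCH3): ester, 1 C=O (running total 3).
CH(COOCH3): ester, 1 C=O (running total 4).
CH(COOH): carboxylic acid, 1 C=O (running total 5).
CH(OCOCH3): ester, 1 C=O (running total 6).
CH(COOH): carboxylic acid, 1 C=O (running total 7).
CH2COOCH2: ester, 1 C=O (running total 8).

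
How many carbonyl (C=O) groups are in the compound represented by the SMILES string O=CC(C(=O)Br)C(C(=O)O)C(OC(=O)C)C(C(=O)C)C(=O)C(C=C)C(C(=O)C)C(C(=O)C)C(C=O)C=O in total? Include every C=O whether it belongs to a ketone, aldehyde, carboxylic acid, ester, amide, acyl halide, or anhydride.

10

OHC: aldehyde, 1 C=O (running total 1).
CH(COBr): acyl halide, 1 C=O (running total 2).
CH(COOH): carboxylic acid, 1 C=O (running total 3).
CH(OCOCH3): ester, 1 C=O (running total 4).
CH(COCH3): ketone, 1 C=O (running total 5).
CO: ketone, 1 C=O (running total 6).
CH(COCH3): ketone, 1 C=O (running total 7).
CH(COCH3): ketone, 1 C=O (running total 8).
CH(CHO): aldehyde, 1 C=O (running total 9).
CHO: aldehyde, 1 C=O (running total 10).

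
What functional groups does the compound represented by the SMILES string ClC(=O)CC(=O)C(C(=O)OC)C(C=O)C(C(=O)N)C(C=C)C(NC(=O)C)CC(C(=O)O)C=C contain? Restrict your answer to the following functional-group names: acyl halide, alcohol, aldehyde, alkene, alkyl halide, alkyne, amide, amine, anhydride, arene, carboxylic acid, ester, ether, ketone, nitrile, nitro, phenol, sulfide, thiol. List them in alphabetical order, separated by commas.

acyl halide, aldehyde, alkene, amide, carboxylic acid, ester, ketone

–C(=O)Cl: carbonyl C bonded to C and to a halogen → acyl halide (not alkyl halide).
–C(=O)– with carbon on both sides → ketone.
pendant –COOCH3: carbonyl C bonded to C and –OCH3 → ester.
pendant –CHO: carbonyl C bonded to C and H → aldehyde.
pendant –CONH2: carbonyl C bonded to C and N → amide.
pendant –CH=CH2: C=C double bond → alkene.
pendant –NHC(=O)CH3: N bonded to a carbonyl → amide (not amine).
pendant –COOH: carbonyl C bonded to C and –OH → carboxylic acid.
C=C double bond → alkene.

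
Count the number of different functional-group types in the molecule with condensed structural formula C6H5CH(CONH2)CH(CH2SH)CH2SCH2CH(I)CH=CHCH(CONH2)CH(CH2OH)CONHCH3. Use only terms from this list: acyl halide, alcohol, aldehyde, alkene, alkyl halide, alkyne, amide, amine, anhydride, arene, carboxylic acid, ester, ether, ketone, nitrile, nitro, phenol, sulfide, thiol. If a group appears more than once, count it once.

7

C6H5– phenyl ring → arene.
pendant –CONH2: carbonyl C bonded to C and N → amide.
pendant –CH2SH → thiol.
C–S–C linkage → sulfide (thioether).
halogen on an sp³ carbon → alkyl halide.
C=C double bond → alkene.
pendant –CONH2: carbonyl C bonded to C and N → amide.
pendant –CH2OH on an sp³ backbone C → alcohol.
–C(=O)NHCH3: carbonyl C bonded to C and to N → amide (the N is not an amine).
Distinct types present: alcohol, alkene, alkyl halide, amide, arene, sulfide, thiol.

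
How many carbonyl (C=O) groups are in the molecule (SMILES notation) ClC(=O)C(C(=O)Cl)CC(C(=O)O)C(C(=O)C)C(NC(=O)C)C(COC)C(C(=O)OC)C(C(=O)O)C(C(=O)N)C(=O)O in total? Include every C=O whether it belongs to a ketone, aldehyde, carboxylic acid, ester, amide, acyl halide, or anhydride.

ClCO: acyl halide, 1 C=O (running total 1).
CH(COCl): acyl halide, 1 C=O (running total 2).
CH(COOH): carboxylic acid, 1 C=O (running total 3).
CH(COCH3): ketone, 1 C=O (running total 4).
CH(NHCOCH3): amide, 1 C=O (running total 5).
CH(COOCH3): ester, 1 C=O (running total 6).
CH(COOH): carboxylic acid, 1 C=O (running total 7).
CH(CONH2): amide, 1 C=O (running total 8).
COOH: carboxylic acid, 1 C=O (running total 9).

9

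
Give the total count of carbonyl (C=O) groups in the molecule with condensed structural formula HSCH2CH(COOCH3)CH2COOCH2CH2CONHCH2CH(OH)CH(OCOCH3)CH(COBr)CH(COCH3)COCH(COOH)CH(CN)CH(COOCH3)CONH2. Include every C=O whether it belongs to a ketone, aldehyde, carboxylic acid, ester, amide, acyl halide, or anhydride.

CH(COOCH3): ester, 1 C=O (running total 1).
CH2COOCH2: ester, 1 C=O (running total 2).
CH2CONHCH2: amide, 1 C=O (running total 3).
CH(OCOCH3): ester, 1 C=O (running total 4).
CH(COBr): acyl halide, 1 C=O (running total 5).
CH(COCH3): ketone, 1 C=O (running total 6).
CO: ketone, 1 C=O (running total 7).
CH(COOH): carboxylic acid, 1 C=O (running total 8).
CH(COOCH3): ester, 1 C=O (running total 9).
CONH2: amide, 1 C=O (running total 10).

10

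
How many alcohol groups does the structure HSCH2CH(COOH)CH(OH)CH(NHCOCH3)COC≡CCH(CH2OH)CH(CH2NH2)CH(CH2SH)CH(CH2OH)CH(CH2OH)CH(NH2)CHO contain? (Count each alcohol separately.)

Working along the chain:
  HSCH2: –SH on an sp³ carbon → thiol.
  CH(COOH): pendant –COOH: carbonyl C bonded to C and –OH → carboxylic acid.
  CH(OH): –OH on an sp³ carbon → alcohol (secondary).
  CH(NHCOCH3): pendant –NHC(=O)CH3: N bonded to a carbonyl → amide (not amine).
  CO: –C(=O)– with carbon on both sides → ketone.
  C≡C: C≡C triple bond → alkyne.
  CH(CH2OH): pendant –CH2OH on an sp³ backbone C → alcohol.
  CH(CH2NH2): pendant –CH2NH2: N on sp³ C, no adjacent C=O → amine.
  CH(CH2SH): pendant –CH2SH → thiol.
  CH(CH2OH): pendant –CH2OH on an sp³ backbone C → alcohol.
  CH(CH2OH): pendant –CH2OH on an sp³ backbone C → alcohol.
  CH(NH2): –NH2 on an sp³ carbon with no adjacent C=O → amine.
  CHO: terminal –CHO: carbonyl C bonded to H and C → aldehyde.
Alcohol appears at: CH(OH), CH(CH2OH), CH(CH2OH), CH(CH2OH) → 4.

4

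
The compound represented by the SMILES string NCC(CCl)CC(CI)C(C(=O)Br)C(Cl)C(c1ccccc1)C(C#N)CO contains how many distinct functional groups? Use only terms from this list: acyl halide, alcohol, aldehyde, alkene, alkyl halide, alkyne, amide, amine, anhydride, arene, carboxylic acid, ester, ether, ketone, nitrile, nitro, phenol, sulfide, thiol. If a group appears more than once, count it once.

6

–NH2 on an sp³ carbon with no adjacent C=O → amine.
pendant –CH2X: halogen on sp³ carbon → alkyl halide.
pendant –CH2X: halogen on sp³ carbon → alkyl halide.
pendant –C(=O)X: carbonyl C bonded to C and halogen → acyl halide.
halogen on an sp³ carbon → alkyl halide.
pendant –C6H5: benzene ring → arene.
pendant –C≡N: nitrile.
–OH on an sp³ carbon → alcohol.
Distinct types present: acyl halide, alcohol, alkyl halide, amine, arene, nitrile.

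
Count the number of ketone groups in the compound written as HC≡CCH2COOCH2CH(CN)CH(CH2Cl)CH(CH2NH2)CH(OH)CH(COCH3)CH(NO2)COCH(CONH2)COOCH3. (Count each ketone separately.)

C≡C triple bond → alkyne.
–C(=O)–O–C with C on the carbonyl side → ester.
pendant –C≡N: nitrile.
pendant –CH2X: halogen on sp³ carbon → alkyl halide.
pendant –CH2NH2: N on sp³ C, no adjacent C=O → amine.
–OH on an sp³ carbon → alcohol (secondary).
pendant –COCH3: carbonyl C bonded to two carbons → ketone.
–NO2 on an sp³ carbon → nitro (the N=O is not a carbonyl).
–C(=O)– with carbon on both sides → ketone.
pendant –CONH2: carbonyl C bonded to C and N → amide.
–C(=O)OCH3: carbonyl C bonded to C and to –OCH3 → ester (not ketone + ether).
Ketone appears at: CH(COCH3), CO → 2.

2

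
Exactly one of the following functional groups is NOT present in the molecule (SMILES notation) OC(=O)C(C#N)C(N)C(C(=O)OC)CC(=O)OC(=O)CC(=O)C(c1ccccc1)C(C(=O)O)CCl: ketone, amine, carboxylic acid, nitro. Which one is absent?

amine: present (CH(NH2) — –NH2 on an sp³ carbon with no adjacent C=O → amine).
ketone: present (CO — –C(=O)– with carbon on both sides → ketone).
carboxylic acid: present (HOOC — –COOH: carbonyl C bonded to –OH and C → carboxylic acid (the –OH is not a separate alcohol)).
nitro: no segment matches this pattern.

nitro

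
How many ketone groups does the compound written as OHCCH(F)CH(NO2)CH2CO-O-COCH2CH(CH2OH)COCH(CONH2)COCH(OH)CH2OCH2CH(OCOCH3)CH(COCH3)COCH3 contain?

4

Reading the structure from left to right:
  OHC: terminal –CHO: carbonyl C bonded to H and C → aldehyde.
  CH(F): halogen on an sp³ carbon → alkyl halide.
  CH(NO2): –NO2 on an sp³ carbon → nitro (the N=O is not a carbonyl).
  CH2CO-O-COCH2: two acyl groups sharing one oxygen, –C(=O)–O–C(=O)– → anhydride.
  CH(CH2OH): pendant –CH2OH on an sp³ backbone C → alcohol.
  CO: –C(=O)– with carbon on both sides → ketone.
  CH(CONH2): pendant –CONH2: carbonyl C bonded to C and N → amide.
  CO: –C(=O)– with carbon on both sides → ketone.
  CH(OH): –OH on an sp³ carbon → alcohol (secondary).
  CH2OCH2: C–O–C with sp³ carbons on both sides and no adjacent C=O → ether.
  CH(OCOCH3): pendant –OC(=O)CH3: an acyloxy group → ester.
  CH(COCH3): pendant –COCH3: carbonyl C bonded to two carbons → ketone.
  CO: –C(=O)– with carbon on both sides → ketone.
Ketone appears at: CO, CO, CH(COCH3), CO → 4.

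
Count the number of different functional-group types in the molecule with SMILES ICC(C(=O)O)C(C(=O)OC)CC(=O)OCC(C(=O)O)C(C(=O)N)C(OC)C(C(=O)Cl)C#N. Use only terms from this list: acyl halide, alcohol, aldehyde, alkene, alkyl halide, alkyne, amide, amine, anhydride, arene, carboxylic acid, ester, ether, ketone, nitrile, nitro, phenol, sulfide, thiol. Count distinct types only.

7

Taking each segment in turn:
  ICH2: halogen on an sp³ carbon → alkyl halide.
  CH(COOH): pendant –COOH: carbonyl C bonded to C and –OH → carboxylic acid.
  CH(COOCH3): pendant –COOCH3: carbonyl C bonded to C and –OCH3 → ester.
  CH2COOCH2: –C(=O)–O–C with C on the carbonyl side → ester.
  CH(COOH): pendant –COOH: carbonyl C bonded to C and –OH → carboxylic acid.
  CH(CONH2): pendant –CONH2: carbonyl C bonded to C and N → amide.
  CH(OCH3): pendant –OCH3: C–O–C with sp³ C, no adjacent C=O → ether.
  CH(COCl): pendant –C(=O)X: carbonyl C bonded to C and halogen → acyl halide.
  CN: –C≡N: carbon triple-bonded to nitrogen → nitrile.
Distinct types present: acyl halide, alkyl halide, amide, carboxylic acid, ester, ether, nitrile.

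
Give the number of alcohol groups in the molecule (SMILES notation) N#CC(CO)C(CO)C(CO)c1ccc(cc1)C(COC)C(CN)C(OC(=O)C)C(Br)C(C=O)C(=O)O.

3

Taking each segment in turn:
  N≡C: N≡C–: carbon triple-bonded to nitrogen → nitrile.
  CH(CH2OH): pendant –CH2OH on an sp³ backbone C → alcohol.
  CH(CH2OH): pendant –CH2OH on an sp³ backbone C → alcohol.
  CH(CH2OH): pendant –CH2OH on an sp³ backbone C → alcohol.
  C6H4: para-disubstituted benzene ring → arene.
  CH(CH2OCH3): pendant –CH2OCH3: C–O–C linkage → ether.
  CH(CH2NH2): pendant –CH2NH2: N on sp³ C, no adjacent C=O → amine.
  CH(OCOCH3): pendant –OC(=O)CH3: an acyloxy group → ester.
  CH(Br): halogen on an sp³ carbon → alkyl halide.
  CH(CHO): pendant –CHO: carbonyl C bonded to C and H → aldehyde.
  COOH: –COOH: carbonyl C bonded to –OH and C → carboxylic acid (the –OH is not a separate alcohol).
Alcohol appears at: CH(CH2OH), CH(CH2OH), CH(CH2OH) → 3.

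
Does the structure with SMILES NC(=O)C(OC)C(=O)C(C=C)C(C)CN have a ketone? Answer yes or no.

Reading the structure from left to right:
  H2NCO: –C(=O)NH2: carbonyl C bonded to C and to N → amide (the N is not a separate amine).
  CH(OCH3): pendant –OCH3: C–O–C with sp³ C, no adjacent C=O → ether.
  CO: –C(=O)– with carbon on both sides → ketone.
  CH(CH=CH2): pendant –CH=CH2: C=C double bond → alkene.
  CH2NH2: –NH2 on an sp³ carbon with no adjacent C=O → amine.
The CO segment supplies the ketone: –C(=O)– with carbon on both sides → ketone.

yes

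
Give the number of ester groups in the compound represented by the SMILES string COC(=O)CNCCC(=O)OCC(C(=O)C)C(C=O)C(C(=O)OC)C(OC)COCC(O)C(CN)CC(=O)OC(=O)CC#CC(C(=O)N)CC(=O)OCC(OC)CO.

4

Working along the chain:
  CH3OOC: CH3O–C(=O)–: carbonyl C bonded to C and to –OCH3 → ester (not ketone + ether).
  CH2NHCH2: C–N–C with sp³ carbons and no adjacent C=O → amine (secondary).
  CH2COOCH2: –C(=O)–O–C with C on the carbonyl side → ester.
  CH(COCH3): pendant –COCH3: carbonyl C bonded to two carbons → ketone.
  CH(CHO): pendant –CHO: carbonyl C bonded to C and H → aldehyde.
  CH(COOCH3): pendant –COOCH3: carbonyl C bonded to C and –OCH3 → ester.
  CH(OCH3): pendant –OCH3: C–O–C with sp³ C, no adjacent C=O → ether.
  CH2OCH2: C–O–C with sp³ carbons on both sides and no adjacent C=O → ether.
  CH(OH): –OH on an sp³ carbon → alcohol (secondary).
  CH(CH2NH2): pendant –CH2NH2: N on sp³ C, no adjacent C=O → amine.
  CH2CO-O-COCH2: two acyl groups sharing one oxygen, –C(=O)–O–C(=O)– → anhydride.
  C≡C: C≡C triple bond → alkyne.
  CH(CONH2): pendant –CONH2: carbonyl C bonded to C and N → amide.
  CH2COOCH2: –C(=O)–O–C with C on the carbonyl side → ester.
  CH(OCH3): pendant –OCH3: C–O–C with sp³ C, no adjacent C=O → ether.
  CH2OH: –OH on an sp³ carbon → alcohol.
Ester appears at: CH3OOC, CH2COOCH2, CH(COOCH3), CH2COOCH2 → 4.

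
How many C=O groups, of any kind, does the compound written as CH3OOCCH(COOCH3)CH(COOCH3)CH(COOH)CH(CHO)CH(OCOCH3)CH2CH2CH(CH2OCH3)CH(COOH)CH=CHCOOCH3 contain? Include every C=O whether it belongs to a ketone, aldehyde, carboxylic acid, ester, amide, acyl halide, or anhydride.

CH3OOC: ester, 1 C=O (running total 1).
CH(COOCH3): ester, 1 C=O (running total 2).
CH(COOCH3): ester, 1 C=O (running total 3).
CH(COOH): carboxylic acid, 1 C=O (running total 4).
CH(CHO): aldehyde, 1 C=O (running total 5).
CH(OCOCH3): ester, 1 C=O (running total 6).
CH(COOH): carboxylic acid, 1 C=O (running total 7).
COOCH3: ester, 1 C=O (running total 8).

8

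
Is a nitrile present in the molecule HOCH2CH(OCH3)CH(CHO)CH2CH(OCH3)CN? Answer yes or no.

Reading the structure from left to right:
  HOCH2: HO– on an sp³ carbon → alcohol.
  CH(OCH3): pendant –OCH3: C–O–C with sp³ C, no adjacent C=O → ether.
  CH(CHO): pendant –CHO: carbonyl C bonded to C and H → aldehyde.
  CH(OCH3): pendant –OCH3: C–O–C with sp³ C, no adjacent C=O → ether.
  CN: –C≡N: carbon triple-bonded to nitrogen → nitrile.
The CN segment supplies the nitrile: –C≡N: carbon triple-bonded to nitrogen → nitrile.

yes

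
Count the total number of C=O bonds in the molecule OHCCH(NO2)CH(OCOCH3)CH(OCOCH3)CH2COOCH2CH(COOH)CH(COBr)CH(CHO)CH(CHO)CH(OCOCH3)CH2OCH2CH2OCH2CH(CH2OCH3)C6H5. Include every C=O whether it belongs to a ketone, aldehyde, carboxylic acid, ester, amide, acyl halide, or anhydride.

9

OHC: aldehyde, 1 C=O (running total 1).
CH(OCOCH3): ester, 1 C=O (running total 2).
CH(OCOCH3): ester, 1 C=O (running total 3).
CH2COOCH2: ester, 1 C=O (running total 4).
CH(COOH): carboxylic acid, 1 C=O (running total 5).
CH(COBr): acyl halide, 1 C=O (running total 6).
CH(CHO): aldehyde, 1 C=O (running total 7).
CH(CHO): aldehyde, 1 C=O (running total 8).
CH(OCOCH3): ester, 1 C=O (running total 9).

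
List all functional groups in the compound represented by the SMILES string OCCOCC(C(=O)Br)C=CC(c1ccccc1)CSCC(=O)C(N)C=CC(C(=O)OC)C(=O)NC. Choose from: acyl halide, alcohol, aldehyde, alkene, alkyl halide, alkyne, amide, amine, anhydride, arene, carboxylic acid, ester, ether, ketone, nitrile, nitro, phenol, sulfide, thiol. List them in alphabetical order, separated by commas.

acyl halide, alcohol, alkene, amide, amine, arene, ester, ether, ketone, sulfide

HO– on an sp³ carbon → alcohol.
C–O–C with sp³ carbons on both sides and no adjacent C=O → ether.
pendant –C(=O)X: carbonyl C bonded to C and halogen → acyl halide.
C=C double bond → alkene.
pendant –C6H5: benzene ring → arene.
C–S–C linkage → sulfide (thioether).
–C(=O)– with carbon on both sides → ketone.
–NH2 on an sp³ carbon with no adjacent C=O → amine.
C=C double bond → alkene.
pendant –COOCH3: carbonyl C bonded to C and –OCH3 → ester.
–C(=O)NHCH3: carbonyl C bonded to C and to N → amide (the N is not an amine).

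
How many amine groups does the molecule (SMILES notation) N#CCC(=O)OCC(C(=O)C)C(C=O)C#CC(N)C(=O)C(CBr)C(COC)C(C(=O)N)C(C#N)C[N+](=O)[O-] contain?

1

Reading the structure from left to right:
  N≡C: N≡C–: carbon triple-bonded to nitrogen → nitrile.
  CH2COOCH2: –C(=O)–O–C with C on the carbonyl side → ester.
  CH(COCH3): pendant –COCH3: carbonyl C bonded to two carbons → ketone.
  CH(CHO): pendant –CHO: carbonyl C bonded to C and H → aldehyde.
  C≡C: C≡C triple bond → alkyne.
  CH(NH2): –NH2 on an sp³ carbon with no adjacent C=O → amine.
  CO: –C(=O)– with carbon on both sides → ketone.
  CH(CH2Br): pendant –CH2X: halogen on sp³ carbon → alkyl halide.
  CH(CH2OCH3): pendant –CH2OCH3: C–O–C linkage → ether.
  CH(CONH2): pendant –CONH2: carbonyl C bonded to C and N → amide.
  CH(CN): pendant –C≡N: nitrile.
  CH2NO2: –NO2 on carbon → nitro group.
Amine appears at: CH(NH2) → 1.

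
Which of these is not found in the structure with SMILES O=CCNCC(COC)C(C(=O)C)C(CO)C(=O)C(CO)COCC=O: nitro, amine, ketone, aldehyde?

amine: present (CH2NHCH2 — C–N–C with sp³ carbons and no adjacent C=O → amine (secondary)).
ketone: present (CH(COCH3) — pendant –COCH3: carbonyl C bonded to two carbons → ketone).
aldehyde: present (OHC — terminal –CHO: carbonyl C bonded to H and C → aldehyde).
nitro: no segment matches this pattern.

nitro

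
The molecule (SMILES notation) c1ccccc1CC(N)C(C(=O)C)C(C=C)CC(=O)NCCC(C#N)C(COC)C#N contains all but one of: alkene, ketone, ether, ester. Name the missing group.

ester

ether: present (CH(CH2OCH3) — pendant –CH2OCH3: C–O–C linkage → ether).
ketone: present (CH(COCH3) — pendant –COCH3: carbonyl C bonded to two carbons → ketone).
alkene: present (CH(CH=CH2) — pendant –CH=CH2: C=C double bond → alkene).
ester: no segment matches this pattern.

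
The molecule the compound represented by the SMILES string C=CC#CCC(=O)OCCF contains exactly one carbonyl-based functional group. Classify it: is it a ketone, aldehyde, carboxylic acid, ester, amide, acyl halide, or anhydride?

The carbonyl is in the CH2COOCH2 segment: –C(=O)–O–C with C on the carbonyl side → ester.

ester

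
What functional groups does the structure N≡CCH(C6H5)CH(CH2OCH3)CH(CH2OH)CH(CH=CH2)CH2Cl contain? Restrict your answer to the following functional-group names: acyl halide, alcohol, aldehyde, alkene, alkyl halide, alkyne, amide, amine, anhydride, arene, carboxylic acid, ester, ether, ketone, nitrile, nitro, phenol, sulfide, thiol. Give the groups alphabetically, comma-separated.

alcohol, alkene, alkyl halide, arene, ether, nitrile

Taking each segment in turn:
  N≡C: N≡C–: carbon triple-bonded to nitrogen → nitrile.
  CH(C6H5): pendant –C6H5: benzene ring → arene.
  CH(CH2OCH3): pendant –CH2OCH3: C–O–C linkage → ether.
  CH(CH2OH): pendant –CH2OH on an sp³ backbone C → alcohol.
  CH(CH=CH2): pendant –CH=CH2: C=C double bond → alkene.
  CH2Cl: halogen on an sp³ carbon → alkyl halide.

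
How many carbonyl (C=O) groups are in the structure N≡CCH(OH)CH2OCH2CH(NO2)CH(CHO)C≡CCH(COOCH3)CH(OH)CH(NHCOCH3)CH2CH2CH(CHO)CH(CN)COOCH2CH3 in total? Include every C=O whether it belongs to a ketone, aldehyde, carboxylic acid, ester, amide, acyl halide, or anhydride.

CH(CHO): aldehyde, 1 C=O (running total 1).
CH(COOCH3): ester, 1 C=O (running total 2).
CH(NHCOCH3): amide, 1 C=O (running total 3).
CH(CHO): aldehyde, 1 C=O (running total 4).
COOCH2CH3: ester, 1 C=O (running total 5).

5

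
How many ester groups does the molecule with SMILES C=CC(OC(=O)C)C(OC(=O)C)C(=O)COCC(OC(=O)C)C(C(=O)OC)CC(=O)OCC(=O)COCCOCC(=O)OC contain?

6

Taking each segment in turn:
  CH2=CH: C=C double bond → alkene.
  CH(OCOCH3): pendant –OC(=O)CH3: an acyloxy group → ester.
  CH(OCOCH3): pendant –OC(=O)CH3: an acyloxy group → ester.
  CO: –C(=O)– with carbon on both sides → ketone.
  CH2OCH2: C–O–C with sp³ carbons on both sides and no adjacent C=O → ether.
  CH(OCOCH3): pendant –OC(=O)CH3: an acyloxy group → ester.
  CH(COOCH3): pendant –COOCH3: carbonyl C bonded to C and –OCH3 → ester.
  CH2COOCH2: –C(=O)–O–C with C on the carbonyl side → ester.
  CO: –C(=O)– with carbon on both sides → ketone.
  CH2OCH2: C–O–C with sp³ carbons on both sides and no adjacent C=O → ether.
  CH2OCH2: C–O–C with sp³ carbons on both sides and no adjacent C=O → ether.
  COOCH3: –C(=O)OCH3: carbonyl C bonded to C and to –OCH3 → ester (not ketone + ether).
Ester appears at: CH(OCOCH3), CH(OCOCH3), CH(OCOCH3), CH(COOCH3), CH2COOCH2, COOCH3 → 6.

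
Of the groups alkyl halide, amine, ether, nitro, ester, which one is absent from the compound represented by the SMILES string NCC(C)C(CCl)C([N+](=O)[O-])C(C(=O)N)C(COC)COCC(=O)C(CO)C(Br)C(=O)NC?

ester

amine: present (H2NCH2 — –NH2 on an sp³ carbon with no adjacent C=O → amine).
alkyl halide: present (CH(CH2Cl) — pendant –CH2X: halogen on sp³ carbon → alkyl halide).
ether: present (CH(CH2OCH3) — pendant –CH2OCH3: C–O–C linkage → ether).
nitro: present (CH(NO2) — –NO2 on an sp³ carbon → nitro (the N=O is not a carbonyl)).
ester: no segment matches this pattern.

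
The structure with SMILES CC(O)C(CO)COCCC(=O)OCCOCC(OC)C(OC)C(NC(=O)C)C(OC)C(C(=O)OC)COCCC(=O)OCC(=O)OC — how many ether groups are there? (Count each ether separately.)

6

Working along the chain:
  CH(OH): –OH on an sp³ carbon → alcohol (secondary).
  CH(CH2OH): pendant –CH2OH on an sp³ backbone C → alcohol.
  CH2OCH2: C–O–C with sp³ carbons on both sides and no adjacent C=O → ether.
  CH2COOCH2: –C(=O)–O–C with C on the carbonyl side → ester.
  CH2OCH2: C–O–C with sp³ carbons on both sides and no adjacent C=O → ether.
  CH(OCH3): pendant –OCH3: C–O–C with sp³ C, no adjacent C=O → ether.
  CH(OCH3): pendant –OCH3: C–O–C with sp³ C, no adjacent C=O → ether.
  CH(NHCOCH3): pendant –NHC(=O)CH3: N bonded to a carbonyl → amide (not amine).
  CH(OCH3): pendant –OCH3: C–O–C with sp³ C, no adjacent C=O → ether.
  CH(COOCH3): pendant –COOCH3: carbonyl C bonded to C and –OCH3 → ester.
  CH2OCH2: C–O–C with sp³ carbons on both sides and no adjacent C=O → ether.
  CH2COOCH2: –C(=O)–O–C with C on the carbonyl side → ester.
  COOCH3: –C(=O)OCH3: carbonyl C bonded to C and to –OCH3 → ester (not ketone + ether).
Ether appears at: CH2OCH2, CH2OCH2, CH(OCH3), CH(OCH3), CH(OCH3), CH2OCH2 → 6.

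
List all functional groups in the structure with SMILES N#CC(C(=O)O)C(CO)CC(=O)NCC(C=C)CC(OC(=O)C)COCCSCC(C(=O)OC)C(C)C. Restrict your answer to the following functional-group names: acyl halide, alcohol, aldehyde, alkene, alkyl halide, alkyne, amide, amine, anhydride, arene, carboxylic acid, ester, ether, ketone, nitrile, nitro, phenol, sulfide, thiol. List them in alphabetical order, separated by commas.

Taking each segment in turn:
  N≡C: N≡C–: carbon triple-bonded to nitrogen → nitrile.
  CH(COOH): pendant –COOH: carbonyl C bonded to C and –OH → carboxylic acid.
  CH(CH2OH): pendant –CH2OH on an sp³ backbone C → alcohol.
  CH2CONHCH2: –C(=O)–N– linkage → amide (the N is not an amine).
  CH(CH=CH2): pendant –CH=CH2: C=C double bond → alkene.
  CH(OCOCH3): pendant –OC(=O)CH3: an acyloxy group → ester.
  CH2OCH2: C–O–C with sp³ carbons on both sides and no adjacent C=O → ether.
  CH2SCH2: C–S–C linkage → sulfide (thioether).
  CH(COOCH3): pendant –COOCH3: carbonyl C bonded to C and –OCH3 → ester.

alcohol, alkene, amide, carboxylic acid, ester, ether, nitrile, sulfide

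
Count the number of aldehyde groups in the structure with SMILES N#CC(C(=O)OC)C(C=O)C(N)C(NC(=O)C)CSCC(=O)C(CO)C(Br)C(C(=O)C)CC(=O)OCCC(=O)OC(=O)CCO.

N≡C–: carbon triple-bonded to nitrogen → nitrile.
pendant –COOCH3: carbonyl C bonded to C and –OCH3 → ester.
pendant –CHO: carbonyl C bonded to C and H → aldehyde.
–NH2 on an sp³ carbon with no adjacent C=O → amine.
pendant –NHC(=O)CH3: N bonded to a carbonyl → amide (not amine).
C–S–C linkage → sulfide (thioether).
–C(=O)– with carbon on both sides → ketone.
pendant –CH2OH on an sp³ backbone C → alcohol.
halogen on an sp³ carbon → alkyl halide.
pendant –COCH3: carbonyl C bonded to two carbons → ketone.
–C(=O)–O–C with C on the carbonyl side → ester.
two acyl groups sharing one oxygen, –C(=O)–O–C(=O)– → anhydride.
–OH on an sp³ carbon → alcohol.
Aldehyde appears at: CH(CHO) → 1.

1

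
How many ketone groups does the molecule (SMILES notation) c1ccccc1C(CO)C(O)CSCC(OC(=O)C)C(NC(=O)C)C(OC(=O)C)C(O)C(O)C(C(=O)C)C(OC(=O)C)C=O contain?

Taking each segment in turn:
  C6H5: C6H5– phenyl ring → arene.
  CH(CH2OH): pendant –CH2OH on an sp³ backbone C → alcohol.
  CH(OH): –OH on an sp³ carbon → alcohol (secondary).
  CH2SCH2: C–S–C linkage → sulfide (thioether).
  CH(OCOCH3): pendant –OC(=O)CH3: an acyloxy group → ester.
  CH(NHCOCH3): pendant –NHC(=O)CH3: N bonded to a carbonyl → amide (not amine).
  CH(OCOCH3): pendant –OC(=O)CH3: an acyloxy group → ester.
  CH(OH): –OH on an sp³ carbon → alcohol (secondary).
  CH(OH): –OH on an sp³ carbon → alcohol (secondary).
  CH(COCH3): pendant –COCH3: carbonyl C bonded to two carbons → ketone.
  CH(OCOCH3): pendant –OC(=O)CH3: an acyloxy group → ester.
  CHO: terminal –CHO: carbonyl C bonded to H and C → aldehyde.
Ketone appears at: CH(COCH3) → 1.

1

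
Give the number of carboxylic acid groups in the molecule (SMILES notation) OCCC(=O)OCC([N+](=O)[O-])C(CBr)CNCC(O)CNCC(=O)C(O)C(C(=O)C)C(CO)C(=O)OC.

Working along the chain:
  HOCH2: HO– on an sp³ carbon → alcohol.
  CH2COOCH2: –C(=O)–O–C with C on the carbonyl side → ester.
  CH(NO2): –NO2 on an sp³ carbon → nitro (the N=O is not a carbonyl).
  CH(CH2Br): pendant –CH2X: halogen on sp³ carbon → alkyl halide.
  CH2NHCH2: C–N–C with sp³ carbons and no adjacent C=O → amine (secondary).
  CH(OH): –OH on an sp³ carbon → alcohol (secondary).
  CH2NHCH2: C–N–C with sp³ carbons and no adjacent C=O → amine (secondary).
  CO: –C(=O)– with carbon on both sides → ketone.
  CH(OH): –OH on an sp³ carbon → alcohol (secondary).
  CH(COCH3): pendant –COCH3: carbonyl C bonded to two carbons → ketone.
  CH(CH2OH): pendant –CH2OH on an sp³ backbone C → alcohol.
  COOCH3: –C(=O)OCH3: carbonyl C bonded to C and to –OCH3 → ester (not ketone + ether).
No segment is a carboxylic acid: HOCH2 is alcohol, not carboxylic acid; CH2COOCH2 is ester, not carboxylic acid; CH(OH) is alcohol, not carboxylic acid. → 0.

0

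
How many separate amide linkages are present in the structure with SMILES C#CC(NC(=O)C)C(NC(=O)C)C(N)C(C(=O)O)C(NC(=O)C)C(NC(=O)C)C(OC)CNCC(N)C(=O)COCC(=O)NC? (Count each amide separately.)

5

Working along the chain:
  HC≡C: C≡C triple bond → alkyne.
  CH(NHCOCH3): pendant –NHC(=O)CH3: N bonded to a carbonyl → amide (not amine).
  CH(NHCOCH3): pendant –NHC(=O)CH3: N bonded to a carbonyl → amide (not amine).
  CH(NH2): –NH2 on an sp³ carbon with no adjacent C=O → amine.
  CH(COOH): pendant –COOH: carbonyl C bonded to C and –OH → carboxylic acid.
  CH(NHCOCH3): pendant –NHC(=O)CH3: N bonded to a carbonyl → amide (not amine).
  CH(NHCOCH3): pendant –NHC(=O)CH3: N bonded to a carbonyl → amide (not amine).
  CH(OCH3): pendant –OCH3: C–O–C with sp³ C, no adjacent C=O → ether.
  CH2NHCH2: C–N–C with sp³ carbons and no adjacent C=O → amine (secondary).
  CH(NH2): –NH2 on an sp³ carbon with no adjacent C=O → amine.
  CO: –C(=O)– with carbon on both sides → ketone.
  CH2OCH2: C–O–C with sp³ carbons on both sides and no adjacent C=O → ether.
  CONHCH3: –C(=O)NHCH3: carbonyl C bonded to C and to N → amide (the N is not an amine).
Amide appears at: CH(NHCOCH3), CH(NHCOCH3), CH(NHCOCH3), CH(NHCOCH3), CONHCH3 → 5.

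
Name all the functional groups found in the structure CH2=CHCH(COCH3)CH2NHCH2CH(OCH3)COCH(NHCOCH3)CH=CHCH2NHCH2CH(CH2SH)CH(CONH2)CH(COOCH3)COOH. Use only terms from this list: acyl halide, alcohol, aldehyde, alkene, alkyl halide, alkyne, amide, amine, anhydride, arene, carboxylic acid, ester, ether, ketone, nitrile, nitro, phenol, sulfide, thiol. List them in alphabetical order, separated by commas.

C=C double bond → alkene.
pendant –COCH3: carbonyl C bonded to two carbons → ketone.
C–N–C with sp³ carbons and no adjacent C=O → amine (secondary).
pendant –OCH3: C–O–C with sp³ C, no adjacent C=O → ether.
–C(=O)– with carbon on both sides → ketone.
pendant –NHC(=O)CH3: N bonded to a carbonyl → amide (not amine).
C=C double bond → alkene.
C–N–C with sp³ carbons and no adjacent C=O → amine (secondary).
pendant –CH2SH → thiol.
pendant –CONH2: carbonyl C bonded to C and N → amide.
pendant –COOCH3: carbonyl C bonded to C and –OCH3 → ester.
–COOH: carbonyl C bonded to –OH and C → carboxylic acid (the –OH is not a separate alcohol).

alkene, amide, amine, carboxylic acid, ester, ether, ketone, thiol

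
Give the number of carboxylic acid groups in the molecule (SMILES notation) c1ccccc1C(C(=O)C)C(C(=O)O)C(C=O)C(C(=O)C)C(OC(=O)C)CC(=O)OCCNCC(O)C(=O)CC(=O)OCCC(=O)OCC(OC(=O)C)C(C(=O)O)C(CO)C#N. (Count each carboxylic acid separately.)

2

C6H5– phenyl ring → arene.
pendant –COCH3: carbonyl C bonded to two carbons → ketone.
pendant –COOH: carbonyl C bonded to C and –OH → carboxylic acid.
pendant –CHO: carbonyl C bonded to C and H → aldehyde.
pendant –COCH3: carbonyl C bonded to two carbons → ketone.
pendant –OC(=O)CH3: an acyloxy group → ester.
–C(=O)–O–C with C on the carbonyl side → ester.
C–N–C with sp³ carbons and no adjacent C=O → amine (secondary).
–OH on an sp³ carbon → alcohol (secondary).
–C(=O)– with carbon on both sides → ketone.
–C(=O)–O–C with C on the carbonyl side → ester.
–C(=O)–O–C with C on the carbonyl side → ester.
pendant –OC(=O)CH3: an acyloxy group → ester.
pendant –COOH: carbonyl C bonded to C and –OH → carboxylic acid.
pendant –CH2OH on an sp³ backbone C → alcohol.
–C≡N: carbon triple-bonded to nitrogen → nitrile.
Carboxylic acid appears at: CH(COOH), CH(COOH) → 2.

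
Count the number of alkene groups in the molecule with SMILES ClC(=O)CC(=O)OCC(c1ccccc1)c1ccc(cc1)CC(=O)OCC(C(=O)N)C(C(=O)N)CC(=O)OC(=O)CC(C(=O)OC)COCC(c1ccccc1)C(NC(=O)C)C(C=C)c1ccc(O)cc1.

1

–C(=O)Cl: carbonyl C bonded to C and to a halogen → acyl halide (not alkyl halide).
–C(=O)–O–C with C on the carbonyl side → ester.
pendant –C6H5: benzene ring → arene.
para-disubstituted benzene ring → arene.
–C(=O)–O–C with C on the carbonyl side → ester.
pendant –CONH2: carbonyl C bonded to C and N → amide.
pendant –CONH2: carbonyl C bonded to C and N → amide.
two acyl groups sharing one oxygen, –C(=O)–O–C(=O)– → anhydride.
pendant –COOCH3: carbonyl C bonded to C and –OCH3 → ester.
C–O–C with sp³ carbons on both sides and no adjacent C=O → ether.
pendant –C6H5: benzene ring → arene.
pendant –NHC(=O)CH3: N bonded to a carbonyl → amide (not amine).
pendant –CH=CH2: C=C double bond → alkene.
–OH attached directly to an aromatic ring → phenol (not alcohol); the ring itself is an arene.
Alkene appears at: CH(CH=CH2) → 1.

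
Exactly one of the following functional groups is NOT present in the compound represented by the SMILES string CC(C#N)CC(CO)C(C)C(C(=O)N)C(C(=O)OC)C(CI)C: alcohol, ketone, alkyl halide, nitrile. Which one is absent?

ketone

alcohol: present (CH(CH2OH) — pendant –CH2OH on an sp³ backbone C → alcohol).
alkyl halide: present (CH(CH2I) — pendant –CH2X: halogen on sp³ carbon → alkyl halide).
nitrile: present (CH(CN) — pendant –C≡N: nitrile).
ketone: absent. In CH(COOCH3), the C=O is bonded to an –O–C group, which defines an ester, not a ketone. In CH(CONH2), the C=O is bonded to nitrogen, which defines an amide, not a ketone.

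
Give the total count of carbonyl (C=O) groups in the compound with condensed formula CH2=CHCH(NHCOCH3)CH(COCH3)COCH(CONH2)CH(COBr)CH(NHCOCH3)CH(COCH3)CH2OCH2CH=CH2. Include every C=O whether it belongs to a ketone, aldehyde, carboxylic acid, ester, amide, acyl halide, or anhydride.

7

CH(NHCOCH3): amide, 1 C=O (running total 1).
CH(COCH3): ketone, 1 C=O (running total 2).
CO: ketone, 1 C=O (running total 3).
CH(CONH2): amide, 1 C=O (running total 4).
CH(COBr): acyl halide, 1 C=O (running total 5).
CH(NHCOCH3): amide, 1 C=O (running total 6).
CH(COCH3): ketone, 1 C=O (running total 7).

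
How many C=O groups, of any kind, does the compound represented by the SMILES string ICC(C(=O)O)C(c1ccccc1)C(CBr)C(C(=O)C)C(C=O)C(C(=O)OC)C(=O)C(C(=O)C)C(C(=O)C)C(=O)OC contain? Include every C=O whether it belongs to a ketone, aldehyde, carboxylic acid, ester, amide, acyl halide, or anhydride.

8

CH(COOH): carboxylic acid, 1 C=O (running total 1).
CH(COCH3): ketone, 1 C=O (running total 2).
CH(CHO): aldehyde, 1 C=O (running total 3).
CH(COOCH3): ester, 1 C=O (running total 4).
CO: ketone, 1 C=O (running total 5).
CH(COCH3): ketone, 1 C=O (running total 6).
CH(COCH3): ketone, 1 C=O (running total 7).
COOCH3: ester, 1 C=O (running total 8).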